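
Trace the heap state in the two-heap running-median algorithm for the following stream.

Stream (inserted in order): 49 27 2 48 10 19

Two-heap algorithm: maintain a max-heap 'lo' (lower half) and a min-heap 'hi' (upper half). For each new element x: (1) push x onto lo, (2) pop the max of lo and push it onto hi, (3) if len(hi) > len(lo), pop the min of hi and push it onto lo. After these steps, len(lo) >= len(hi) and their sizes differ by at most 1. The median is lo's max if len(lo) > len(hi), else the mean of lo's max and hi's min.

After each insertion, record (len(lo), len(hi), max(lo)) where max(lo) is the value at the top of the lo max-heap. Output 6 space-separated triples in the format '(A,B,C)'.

Step 1: insert 49 -> lo=[49] hi=[] -> (len(lo)=1, len(hi)=0, max(lo)=49)
Step 2: insert 27 -> lo=[27] hi=[49] -> (len(lo)=1, len(hi)=1, max(lo)=27)
Step 3: insert 2 -> lo=[2, 27] hi=[49] -> (len(lo)=2, len(hi)=1, max(lo)=27)
Step 4: insert 48 -> lo=[2, 27] hi=[48, 49] -> (len(lo)=2, len(hi)=2, max(lo)=27)
Step 5: insert 10 -> lo=[2, 10, 27] hi=[48, 49] -> (len(lo)=3, len(hi)=2, max(lo)=27)
Step 6: insert 19 -> lo=[2, 10, 19] hi=[27, 48, 49] -> (len(lo)=3, len(hi)=3, max(lo)=19)

Answer: (1,0,49) (1,1,27) (2,1,27) (2,2,27) (3,2,27) (3,3,19)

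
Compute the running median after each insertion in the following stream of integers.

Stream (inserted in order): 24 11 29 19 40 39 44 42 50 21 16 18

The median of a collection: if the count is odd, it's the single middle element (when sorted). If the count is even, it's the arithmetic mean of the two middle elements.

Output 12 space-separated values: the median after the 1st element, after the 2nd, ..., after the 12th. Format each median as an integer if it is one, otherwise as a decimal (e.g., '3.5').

Answer: 24 17.5 24 21.5 24 26.5 29 34 39 34 29 26.5

Derivation:
Step 1: insert 24 -> lo=[24] (size 1, max 24) hi=[] (size 0) -> median=24
Step 2: insert 11 -> lo=[11] (size 1, max 11) hi=[24] (size 1, min 24) -> median=17.5
Step 3: insert 29 -> lo=[11, 24] (size 2, max 24) hi=[29] (size 1, min 29) -> median=24
Step 4: insert 19 -> lo=[11, 19] (size 2, max 19) hi=[24, 29] (size 2, min 24) -> median=21.5
Step 5: insert 40 -> lo=[11, 19, 24] (size 3, max 24) hi=[29, 40] (size 2, min 29) -> median=24
Step 6: insert 39 -> lo=[11, 19, 24] (size 3, max 24) hi=[29, 39, 40] (size 3, min 29) -> median=26.5
Step 7: insert 44 -> lo=[11, 19, 24, 29] (size 4, max 29) hi=[39, 40, 44] (size 3, min 39) -> median=29
Step 8: insert 42 -> lo=[11, 19, 24, 29] (size 4, max 29) hi=[39, 40, 42, 44] (size 4, min 39) -> median=34
Step 9: insert 50 -> lo=[11, 19, 24, 29, 39] (size 5, max 39) hi=[40, 42, 44, 50] (size 4, min 40) -> median=39
Step 10: insert 21 -> lo=[11, 19, 21, 24, 29] (size 5, max 29) hi=[39, 40, 42, 44, 50] (size 5, min 39) -> median=34
Step 11: insert 16 -> lo=[11, 16, 19, 21, 24, 29] (size 6, max 29) hi=[39, 40, 42, 44, 50] (size 5, min 39) -> median=29
Step 12: insert 18 -> lo=[11, 16, 18, 19, 21, 24] (size 6, max 24) hi=[29, 39, 40, 42, 44, 50] (size 6, min 29) -> median=26.5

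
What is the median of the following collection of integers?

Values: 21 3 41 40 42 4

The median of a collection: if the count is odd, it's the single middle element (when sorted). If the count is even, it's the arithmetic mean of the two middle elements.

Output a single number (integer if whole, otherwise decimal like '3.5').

Answer: 30.5

Derivation:
Step 1: insert 21 -> lo=[21] (size 1, max 21) hi=[] (size 0) -> median=21
Step 2: insert 3 -> lo=[3] (size 1, max 3) hi=[21] (size 1, min 21) -> median=12
Step 3: insert 41 -> lo=[3, 21] (size 2, max 21) hi=[41] (size 1, min 41) -> median=21
Step 4: insert 40 -> lo=[3, 21] (size 2, max 21) hi=[40, 41] (size 2, min 40) -> median=30.5
Step 5: insert 42 -> lo=[3, 21, 40] (size 3, max 40) hi=[41, 42] (size 2, min 41) -> median=40
Step 6: insert 4 -> lo=[3, 4, 21] (size 3, max 21) hi=[40, 41, 42] (size 3, min 40) -> median=30.5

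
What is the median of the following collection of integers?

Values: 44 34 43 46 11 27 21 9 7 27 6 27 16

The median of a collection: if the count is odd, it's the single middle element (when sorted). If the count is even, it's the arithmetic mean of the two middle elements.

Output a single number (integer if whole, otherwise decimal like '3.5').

Step 1: insert 44 -> lo=[44] (size 1, max 44) hi=[] (size 0) -> median=44
Step 2: insert 34 -> lo=[34] (size 1, max 34) hi=[44] (size 1, min 44) -> median=39
Step 3: insert 43 -> lo=[34, 43] (size 2, max 43) hi=[44] (size 1, min 44) -> median=43
Step 4: insert 46 -> lo=[34, 43] (size 2, max 43) hi=[44, 46] (size 2, min 44) -> median=43.5
Step 5: insert 11 -> lo=[11, 34, 43] (size 3, max 43) hi=[44, 46] (size 2, min 44) -> median=43
Step 6: insert 27 -> lo=[11, 27, 34] (size 3, max 34) hi=[43, 44, 46] (size 3, min 43) -> median=38.5
Step 7: insert 21 -> lo=[11, 21, 27, 34] (size 4, max 34) hi=[43, 44, 46] (size 3, min 43) -> median=34
Step 8: insert 9 -> lo=[9, 11, 21, 27] (size 4, max 27) hi=[34, 43, 44, 46] (size 4, min 34) -> median=30.5
Step 9: insert 7 -> lo=[7, 9, 11, 21, 27] (size 5, max 27) hi=[34, 43, 44, 46] (size 4, min 34) -> median=27
Step 10: insert 27 -> lo=[7, 9, 11, 21, 27] (size 5, max 27) hi=[27, 34, 43, 44, 46] (size 5, min 27) -> median=27
Step 11: insert 6 -> lo=[6, 7, 9, 11, 21, 27] (size 6, max 27) hi=[27, 34, 43, 44, 46] (size 5, min 27) -> median=27
Step 12: insert 27 -> lo=[6, 7, 9, 11, 21, 27] (size 6, max 27) hi=[27, 27, 34, 43, 44, 46] (size 6, min 27) -> median=27
Step 13: insert 16 -> lo=[6, 7, 9, 11, 16, 21, 27] (size 7, max 27) hi=[27, 27, 34, 43, 44, 46] (size 6, min 27) -> median=27

Answer: 27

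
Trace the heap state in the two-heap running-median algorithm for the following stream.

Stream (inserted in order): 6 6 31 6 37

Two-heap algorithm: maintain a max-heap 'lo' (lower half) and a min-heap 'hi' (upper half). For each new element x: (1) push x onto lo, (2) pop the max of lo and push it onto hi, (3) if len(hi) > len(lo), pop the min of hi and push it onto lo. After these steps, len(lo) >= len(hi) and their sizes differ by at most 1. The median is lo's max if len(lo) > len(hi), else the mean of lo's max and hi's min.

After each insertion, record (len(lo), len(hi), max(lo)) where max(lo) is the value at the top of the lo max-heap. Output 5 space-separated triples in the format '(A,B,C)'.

Step 1: insert 6 -> lo=[6] hi=[] -> (len(lo)=1, len(hi)=0, max(lo)=6)
Step 2: insert 6 -> lo=[6] hi=[6] -> (len(lo)=1, len(hi)=1, max(lo)=6)
Step 3: insert 31 -> lo=[6, 6] hi=[31] -> (len(lo)=2, len(hi)=1, max(lo)=6)
Step 4: insert 6 -> lo=[6, 6] hi=[6, 31] -> (len(lo)=2, len(hi)=2, max(lo)=6)
Step 5: insert 37 -> lo=[6, 6, 6] hi=[31, 37] -> (len(lo)=3, len(hi)=2, max(lo)=6)

Answer: (1,0,6) (1,1,6) (2,1,6) (2,2,6) (3,2,6)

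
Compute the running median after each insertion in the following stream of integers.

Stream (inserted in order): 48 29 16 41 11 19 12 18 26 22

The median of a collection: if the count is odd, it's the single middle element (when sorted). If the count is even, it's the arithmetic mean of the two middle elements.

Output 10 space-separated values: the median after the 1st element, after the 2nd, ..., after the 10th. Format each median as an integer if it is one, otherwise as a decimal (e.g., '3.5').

Answer: 48 38.5 29 35 29 24 19 18.5 19 20.5

Derivation:
Step 1: insert 48 -> lo=[48] (size 1, max 48) hi=[] (size 0) -> median=48
Step 2: insert 29 -> lo=[29] (size 1, max 29) hi=[48] (size 1, min 48) -> median=38.5
Step 3: insert 16 -> lo=[16, 29] (size 2, max 29) hi=[48] (size 1, min 48) -> median=29
Step 4: insert 41 -> lo=[16, 29] (size 2, max 29) hi=[41, 48] (size 2, min 41) -> median=35
Step 5: insert 11 -> lo=[11, 16, 29] (size 3, max 29) hi=[41, 48] (size 2, min 41) -> median=29
Step 6: insert 19 -> lo=[11, 16, 19] (size 3, max 19) hi=[29, 41, 48] (size 3, min 29) -> median=24
Step 7: insert 12 -> lo=[11, 12, 16, 19] (size 4, max 19) hi=[29, 41, 48] (size 3, min 29) -> median=19
Step 8: insert 18 -> lo=[11, 12, 16, 18] (size 4, max 18) hi=[19, 29, 41, 48] (size 4, min 19) -> median=18.5
Step 9: insert 26 -> lo=[11, 12, 16, 18, 19] (size 5, max 19) hi=[26, 29, 41, 48] (size 4, min 26) -> median=19
Step 10: insert 22 -> lo=[11, 12, 16, 18, 19] (size 5, max 19) hi=[22, 26, 29, 41, 48] (size 5, min 22) -> median=20.5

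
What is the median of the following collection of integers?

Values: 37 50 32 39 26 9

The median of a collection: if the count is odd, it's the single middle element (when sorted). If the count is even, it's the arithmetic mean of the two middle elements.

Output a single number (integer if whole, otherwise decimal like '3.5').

Step 1: insert 37 -> lo=[37] (size 1, max 37) hi=[] (size 0) -> median=37
Step 2: insert 50 -> lo=[37] (size 1, max 37) hi=[50] (size 1, min 50) -> median=43.5
Step 3: insert 32 -> lo=[32, 37] (size 2, max 37) hi=[50] (size 1, min 50) -> median=37
Step 4: insert 39 -> lo=[32, 37] (size 2, max 37) hi=[39, 50] (size 2, min 39) -> median=38
Step 5: insert 26 -> lo=[26, 32, 37] (size 3, max 37) hi=[39, 50] (size 2, min 39) -> median=37
Step 6: insert 9 -> lo=[9, 26, 32] (size 3, max 32) hi=[37, 39, 50] (size 3, min 37) -> median=34.5

Answer: 34.5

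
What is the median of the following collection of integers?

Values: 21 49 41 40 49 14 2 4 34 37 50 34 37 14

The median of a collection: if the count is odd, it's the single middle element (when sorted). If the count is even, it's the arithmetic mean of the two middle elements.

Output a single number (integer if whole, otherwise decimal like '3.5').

Answer: 35.5

Derivation:
Step 1: insert 21 -> lo=[21] (size 1, max 21) hi=[] (size 0) -> median=21
Step 2: insert 49 -> lo=[21] (size 1, max 21) hi=[49] (size 1, min 49) -> median=35
Step 3: insert 41 -> lo=[21, 41] (size 2, max 41) hi=[49] (size 1, min 49) -> median=41
Step 4: insert 40 -> lo=[21, 40] (size 2, max 40) hi=[41, 49] (size 2, min 41) -> median=40.5
Step 5: insert 49 -> lo=[21, 40, 41] (size 3, max 41) hi=[49, 49] (size 2, min 49) -> median=41
Step 6: insert 14 -> lo=[14, 21, 40] (size 3, max 40) hi=[41, 49, 49] (size 3, min 41) -> median=40.5
Step 7: insert 2 -> lo=[2, 14, 21, 40] (size 4, max 40) hi=[41, 49, 49] (size 3, min 41) -> median=40
Step 8: insert 4 -> lo=[2, 4, 14, 21] (size 4, max 21) hi=[40, 41, 49, 49] (size 4, min 40) -> median=30.5
Step 9: insert 34 -> lo=[2, 4, 14, 21, 34] (size 5, max 34) hi=[40, 41, 49, 49] (size 4, min 40) -> median=34
Step 10: insert 37 -> lo=[2, 4, 14, 21, 34] (size 5, max 34) hi=[37, 40, 41, 49, 49] (size 5, min 37) -> median=35.5
Step 11: insert 50 -> lo=[2, 4, 14, 21, 34, 37] (size 6, max 37) hi=[40, 41, 49, 49, 50] (size 5, min 40) -> median=37
Step 12: insert 34 -> lo=[2, 4, 14, 21, 34, 34] (size 6, max 34) hi=[37, 40, 41, 49, 49, 50] (size 6, min 37) -> median=35.5
Step 13: insert 37 -> lo=[2, 4, 14, 21, 34, 34, 37] (size 7, max 37) hi=[37, 40, 41, 49, 49, 50] (size 6, min 37) -> median=37
Step 14: insert 14 -> lo=[2, 4, 14, 14, 21, 34, 34] (size 7, max 34) hi=[37, 37, 40, 41, 49, 49, 50] (size 7, min 37) -> median=35.5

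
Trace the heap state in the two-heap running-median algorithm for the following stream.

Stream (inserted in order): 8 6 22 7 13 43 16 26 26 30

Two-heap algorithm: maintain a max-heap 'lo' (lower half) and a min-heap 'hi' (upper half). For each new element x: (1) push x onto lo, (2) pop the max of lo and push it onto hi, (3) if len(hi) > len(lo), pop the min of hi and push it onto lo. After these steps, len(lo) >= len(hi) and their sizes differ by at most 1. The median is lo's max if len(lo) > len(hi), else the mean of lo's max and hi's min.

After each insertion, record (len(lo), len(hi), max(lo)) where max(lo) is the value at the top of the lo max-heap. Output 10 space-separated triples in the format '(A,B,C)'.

Answer: (1,0,8) (1,1,6) (2,1,8) (2,2,7) (3,2,8) (3,3,8) (4,3,13) (4,4,13) (5,4,16) (5,5,16)

Derivation:
Step 1: insert 8 -> lo=[8] hi=[] -> (len(lo)=1, len(hi)=0, max(lo)=8)
Step 2: insert 6 -> lo=[6] hi=[8] -> (len(lo)=1, len(hi)=1, max(lo)=6)
Step 3: insert 22 -> lo=[6, 8] hi=[22] -> (len(lo)=2, len(hi)=1, max(lo)=8)
Step 4: insert 7 -> lo=[6, 7] hi=[8, 22] -> (len(lo)=2, len(hi)=2, max(lo)=7)
Step 5: insert 13 -> lo=[6, 7, 8] hi=[13, 22] -> (len(lo)=3, len(hi)=2, max(lo)=8)
Step 6: insert 43 -> lo=[6, 7, 8] hi=[13, 22, 43] -> (len(lo)=3, len(hi)=3, max(lo)=8)
Step 7: insert 16 -> lo=[6, 7, 8, 13] hi=[16, 22, 43] -> (len(lo)=4, len(hi)=3, max(lo)=13)
Step 8: insert 26 -> lo=[6, 7, 8, 13] hi=[16, 22, 26, 43] -> (len(lo)=4, len(hi)=4, max(lo)=13)
Step 9: insert 26 -> lo=[6, 7, 8, 13, 16] hi=[22, 26, 26, 43] -> (len(lo)=5, len(hi)=4, max(lo)=16)
Step 10: insert 30 -> lo=[6, 7, 8, 13, 16] hi=[22, 26, 26, 30, 43] -> (len(lo)=5, len(hi)=5, max(lo)=16)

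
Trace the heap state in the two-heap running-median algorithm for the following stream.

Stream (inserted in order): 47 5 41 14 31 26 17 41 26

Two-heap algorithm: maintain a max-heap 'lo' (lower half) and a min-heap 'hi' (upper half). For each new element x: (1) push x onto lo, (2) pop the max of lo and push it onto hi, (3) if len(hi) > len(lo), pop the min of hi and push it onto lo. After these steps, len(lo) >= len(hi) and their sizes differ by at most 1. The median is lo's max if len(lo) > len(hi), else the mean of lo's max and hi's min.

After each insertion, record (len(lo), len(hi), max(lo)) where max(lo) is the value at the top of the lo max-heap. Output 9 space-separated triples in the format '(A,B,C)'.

Answer: (1,0,47) (1,1,5) (2,1,41) (2,2,14) (3,2,31) (3,3,26) (4,3,26) (4,4,26) (5,4,26)

Derivation:
Step 1: insert 47 -> lo=[47] hi=[] -> (len(lo)=1, len(hi)=0, max(lo)=47)
Step 2: insert 5 -> lo=[5] hi=[47] -> (len(lo)=1, len(hi)=1, max(lo)=5)
Step 3: insert 41 -> lo=[5, 41] hi=[47] -> (len(lo)=2, len(hi)=1, max(lo)=41)
Step 4: insert 14 -> lo=[5, 14] hi=[41, 47] -> (len(lo)=2, len(hi)=2, max(lo)=14)
Step 5: insert 31 -> lo=[5, 14, 31] hi=[41, 47] -> (len(lo)=3, len(hi)=2, max(lo)=31)
Step 6: insert 26 -> lo=[5, 14, 26] hi=[31, 41, 47] -> (len(lo)=3, len(hi)=3, max(lo)=26)
Step 7: insert 17 -> lo=[5, 14, 17, 26] hi=[31, 41, 47] -> (len(lo)=4, len(hi)=3, max(lo)=26)
Step 8: insert 41 -> lo=[5, 14, 17, 26] hi=[31, 41, 41, 47] -> (len(lo)=4, len(hi)=4, max(lo)=26)
Step 9: insert 26 -> lo=[5, 14, 17, 26, 26] hi=[31, 41, 41, 47] -> (len(lo)=5, len(hi)=4, max(lo)=26)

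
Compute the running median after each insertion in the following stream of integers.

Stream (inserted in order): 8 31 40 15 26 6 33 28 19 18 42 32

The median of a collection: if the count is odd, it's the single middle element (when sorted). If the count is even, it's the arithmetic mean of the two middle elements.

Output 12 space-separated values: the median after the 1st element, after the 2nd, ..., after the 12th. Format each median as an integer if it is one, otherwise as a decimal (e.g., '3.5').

Step 1: insert 8 -> lo=[8] (size 1, max 8) hi=[] (size 0) -> median=8
Step 2: insert 31 -> lo=[8] (size 1, max 8) hi=[31] (size 1, min 31) -> median=19.5
Step 3: insert 40 -> lo=[8, 31] (size 2, max 31) hi=[40] (size 1, min 40) -> median=31
Step 4: insert 15 -> lo=[8, 15] (size 2, max 15) hi=[31, 40] (size 2, min 31) -> median=23
Step 5: insert 26 -> lo=[8, 15, 26] (size 3, max 26) hi=[31, 40] (size 2, min 31) -> median=26
Step 6: insert 6 -> lo=[6, 8, 15] (size 3, max 15) hi=[26, 31, 40] (size 3, min 26) -> median=20.5
Step 7: insert 33 -> lo=[6, 8, 15, 26] (size 4, max 26) hi=[31, 33, 40] (size 3, min 31) -> median=26
Step 8: insert 28 -> lo=[6, 8, 15, 26] (size 4, max 26) hi=[28, 31, 33, 40] (size 4, min 28) -> median=27
Step 9: insert 19 -> lo=[6, 8, 15, 19, 26] (size 5, max 26) hi=[28, 31, 33, 40] (size 4, min 28) -> median=26
Step 10: insert 18 -> lo=[6, 8, 15, 18, 19] (size 5, max 19) hi=[26, 28, 31, 33, 40] (size 5, min 26) -> median=22.5
Step 11: insert 42 -> lo=[6, 8, 15, 18, 19, 26] (size 6, max 26) hi=[28, 31, 33, 40, 42] (size 5, min 28) -> median=26
Step 12: insert 32 -> lo=[6, 8, 15, 18, 19, 26] (size 6, max 26) hi=[28, 31, 32, 33, 40, 42] (size 6, min 28) -> median=27

Answer: 8 19.5 31 23 26 20.5 26 27 26 22.5 26 27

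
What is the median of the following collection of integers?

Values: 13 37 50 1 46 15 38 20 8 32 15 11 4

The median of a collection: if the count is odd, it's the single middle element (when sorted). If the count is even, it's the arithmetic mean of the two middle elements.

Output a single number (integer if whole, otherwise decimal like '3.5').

Answer: 15

Derivation:
Step 1: insert 13 -> lo=[13] (size 1, max 13) hi=[] (size 0) -> median=13
Step 2: insert 37 -> lo=[13] (size 1, max 13) hi=[37] (size 1, min 37) -> median=25
Step 3: insert 50 -> lo=[13, 37] (size 2, max 37) hi=[50] (size 1, min 50) -> median=37
Step 4: insert 1 -> lo=[1, 13] (size 2, max 13) hi=[37, 50] (size 2, min 37) -> median=25
Step 5: insert 46 -> lo=[1, 13, 37] (size 3, max 37) hi=[46, 50] (size 2, min 46) -> median=37
Step 6: insert 15 -> lo=[1, 13, 15] (size 3, max 15) hi=[37, 46, 50] (size 3, min 37) -> median=26
Step 7: insert 38 -> lo=[1, 13, 15, 37] (size 4, max 37) hi=[38, 46, 50] (size 3, min 38) -> median=37
Step 8: insert 20 -> lo=[1, 13, 15, 20] (size 4, max 20) hi=[37, 38, 46, 50] (size 4, min 37) -> median=28.5
Step 9: insert 8 -> lo=[1, 8, 13, 15, 20] (size 5, max 20) hi=[37, 38, 46, 50] (size 4, min 37) -> median=20
Step 10: insert 32 -> lo=[1, 8, 13, 15, 20] (size 5, max 20) hi=[32, 37, 38, 46, 50] (size 5, min 32) -> median=26
Step 11: insert 15 -> lo=[1, 8, 13, 15, 15, 20] (size 6, max 20) hi=[32, 37, 38, 46, 50] (size 5, min 32) -> median=20
Step 12: insert 11 -> lo=[1, 8, 11, 13, 15, 15] (size 6, max 15) hi=[20, 32, 37, 38, 46, 50] (size 6, min 20) -> median=17.5
Step 13: insert 4 -> lo=[1, 4, 8, 11, 13, 15, 15] (size 7, max 15) hi=[20, 32, 37, 38, 46, 50] (size 6, min 20) -> median=15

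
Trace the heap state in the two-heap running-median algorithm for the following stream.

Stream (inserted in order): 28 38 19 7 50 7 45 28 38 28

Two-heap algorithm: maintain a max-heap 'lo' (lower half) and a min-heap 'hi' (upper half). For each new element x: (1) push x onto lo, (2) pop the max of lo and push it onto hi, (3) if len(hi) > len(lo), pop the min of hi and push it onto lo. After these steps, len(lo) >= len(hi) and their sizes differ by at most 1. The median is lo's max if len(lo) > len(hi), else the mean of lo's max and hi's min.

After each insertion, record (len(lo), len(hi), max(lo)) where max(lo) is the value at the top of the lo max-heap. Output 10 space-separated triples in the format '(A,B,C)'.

Answer: (1,0,28) (1,1,28) (2,1,28) (2,2,19) (3,2,28) (3,3,19) (4,3,28) (4,4,28) (5,4,28) (5,5,28)

Derivation:
Step 1: insert 28 -> lo=[28] hi=[] -> (len(lo)=1, len(hi)=0, max(lo)=28)
Step 2: insert 38 -> lo=[28] hi=[38] -> (len(lo)=1, len(hi)=1, max(lo)=28)
Step 3: insert 19 -> lo=[19, 28] hi=[38] -> (len(lo)=2, len(hi)=1, max(lo)=28)
Step 4: insert 7 -> lo=[7, 19] hi=[28, 38] -> (len(lo)=2, len(hi)=2, max(lo)=19)
Step 5: insert 50 -> lo=[7, 19, 28] hi=[38, 50] -> (len(lo)=3, len(hi)=2, max(lo)=28)
Step 6: insert 7 -> lo=[7, 7, 19] hi=[28, 38, 50] -> (len(lo)=3, len(hi)=3, max(lo)=19)
Step 7: insert 45 -> lo=[7, 7, 19, 28] hi=[38, 45, 50] -> (len(lo)=4, len(hi)=3, max(lo)=28)
Step 8: insert 28 -> lo=[7, 7, 19, 28] hi=[28, 38, 45, 50] -> (len(lo)=4, len(hi)=4, max(lo)=28)
Step 9: insert 38 -> lo=[7, 7, 19, 28, 28] hi=[38, 38, 45, 50] -> (len(lo)=5, len(hi)=4, max(lo)=28)
Step 10: insert 28 -> lo=[7, 7, 19, 28, 28] hi=[28, 38, 38, 45, 50] -> (len(lo)=5, len(hi)=5, max(lo)=28)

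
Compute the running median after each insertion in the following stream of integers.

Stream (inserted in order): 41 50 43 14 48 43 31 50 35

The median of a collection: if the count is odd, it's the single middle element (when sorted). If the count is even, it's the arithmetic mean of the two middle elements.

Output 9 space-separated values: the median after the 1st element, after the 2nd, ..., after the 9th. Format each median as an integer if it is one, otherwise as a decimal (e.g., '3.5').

Step 1: insert 41 -> lo=[41] (size 1, max 41) hi=[] (size 0) -> median=41
Step 2: insert 50 -> lo=[41] (size 1, max 41) hi=[50] (size 1, min 50) -> median=45.5
Step 3: insert 43 -> lo=[41, 43] (size 2, max 43) hi=[50] (size 1, min 50) -> median=43
Step 4: insert 14 -> lo=[14, 41] (size 2, max 41) hi=[43, 50] (size 2, min 43) -> median=42
Step 5: insert 48 -> lo=[14, 41, 43] (size 3, max 43) hi=[48, 50] (size 2, min 48) -> median=43
Step 6: insert 43 -> lo=[14, 41, 43] (size 3, max 43) hi=[43, 48, 50] (size 3, min 43) -> median=43
Step 7: insert 31 -> lo=[14, 31, 41, 43] (size 4, max 43) hi=[43, 48, 50] (size 3, min 43) -> median=43
Step 8: insert 50 -> lo=[14, 31, 41, 43] (size 4, max 43) hi=[43, 48, 50, 50] (size 4, min 43) -> median=43
Step 9: insert 35 -> lo=[14, 31, 35, 41, 43] (size 5, max 43) hi=[43, 48, 50, 50] (size 4, min 43) -> median=43

Answer: 41 45.5 43 42 43 43 43 43 43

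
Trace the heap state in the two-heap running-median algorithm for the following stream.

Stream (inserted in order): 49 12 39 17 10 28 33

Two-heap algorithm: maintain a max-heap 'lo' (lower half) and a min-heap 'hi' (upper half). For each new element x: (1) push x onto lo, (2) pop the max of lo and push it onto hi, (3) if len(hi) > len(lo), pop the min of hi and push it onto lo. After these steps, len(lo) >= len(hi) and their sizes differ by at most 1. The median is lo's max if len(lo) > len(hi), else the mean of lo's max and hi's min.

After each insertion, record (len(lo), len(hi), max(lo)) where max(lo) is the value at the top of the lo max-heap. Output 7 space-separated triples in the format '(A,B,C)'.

Answer: (1,0,49) (1,1,12) (2,1,39) (2,2,17) (3,2,17) (3,3,17) (4,3,28)

Derivation:
Step 1: insert 49 -> lo=[49] hi=[] -> (len(lo)=1, len(hi)=0, max(lo)=49)
Step 2: insert 12 -> lo=[12] hi=[49] -> (len(lo)=1, len(hi)=1, max(lo)=12)
Step 3: insert 39 -> lo=[12, 39] hi=[49] -> (len(lo)=2, len(hi)=1, max(lo)=39)
Step 4: insert 17 -> lo=[12, 17] hi=[39, 49] -> (len(lo)=2, len(hi)=2, max(lo)=17)
Step 5: insert 10 -> lo=[10, 12, 17] hi=[39, 49] -> (len(lo)=3, len(hi)=2, max(lo)=17)
Step 6: insert 28 -> lo=[10, 12, 17] hi=[28, 39, 49] -> (len(lo)=3, len(hi)=3, max(lo)=17)
Step 7: insert 33 -> lo=[10, 12, 17, 28] hi=[33, 39, 49] -> (len(lo)=4, len(hi)=3, max(lo)=28)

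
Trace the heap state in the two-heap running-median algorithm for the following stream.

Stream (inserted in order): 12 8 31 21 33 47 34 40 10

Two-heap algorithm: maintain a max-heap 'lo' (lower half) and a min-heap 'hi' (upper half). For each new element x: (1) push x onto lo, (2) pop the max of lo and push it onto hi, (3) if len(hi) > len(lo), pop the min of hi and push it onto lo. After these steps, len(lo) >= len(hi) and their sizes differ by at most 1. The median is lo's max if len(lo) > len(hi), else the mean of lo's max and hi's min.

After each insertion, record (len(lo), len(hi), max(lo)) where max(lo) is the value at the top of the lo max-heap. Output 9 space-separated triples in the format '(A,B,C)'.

Step 1: insert 12 -> lo=[12] hi=[] -> (len(lo)=1, len(hi)=0, max(lo)=12)
Step 2: insert 8 -> lo=[8] hi=[12] -> (len(lo)=1, len(hi)=1, max(lo)=8)
Step 3: insert 31 -> lo=[8, 12] hi=[31] -> (len(lo)=2, len(hi)=1, max(lo)=12)
Step 4: insert 21 -> lo=[8, 12] hi=[21, 31] -> (len(lo)=2, len(hi)=2, max(lo)=12)
Step 5: insert 33 -> lo=[8, 12, 21] hi=[31, 33] -> (len(lo)=3, len(hi)=2, max(lo)=21)
Step 6: insert 47 -> lo=[8, 12, 21] hi=[31, 33, 47] -> (len(lo)=3, len(hi)=3, max(lo)=21)
Step 7: insert 34 -> lo=[8, 12, 21, 31] hi=[33, 34, 47] -> (len(lo)=4, len(hi)=3, max(lo)=31)
Step 8: insert 40 -> lo=[8, 12, 21, 31] hi=[33, 34, 40, 47] -> (len(lo)=4, len(hi)=4, max(lo)=31)
Step 9: insert 10 -> lo=[8, 10, 12, 21, 31] hi=[33, 34, 40, 47] -> (len(lo)=5, len(hi)=4, max(lo)=31)

Answer: (1,0,12) (1,1,8) (2,1,12) (2,2,12) (3,2,21) (3,3,21) (4,3,31) (4,4,31) (5,4,31)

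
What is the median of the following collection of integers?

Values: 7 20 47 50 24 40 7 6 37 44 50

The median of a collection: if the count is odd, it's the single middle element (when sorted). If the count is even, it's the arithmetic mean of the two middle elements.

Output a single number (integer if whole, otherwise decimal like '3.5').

Answer: 37

Derivation:
Step 1: insert 7 -> lo=[7] (size 1, max 7) hi=[] (size 0) -> median=7
Step 2: insert 20 -> lo=[7] (size 1, max 7) hi=[20] (size 1, min 20) -> median=13.5
Step 3: insert 47 -> lo=[7, 20] (size 2, max 20) hi=[47] (size 1, min 47) -> median=20
Step 4: insert 50 -> lo=[7, 20] (size 2, max 20) hi=[47, 50] (size 2, min 47) -> median=33.5
Step 5: insert 24 -> lo=[7, 20, 24] (size 3, max 24) hi=[47, 50] (size 2, min 47) -> median=24
Step 6: insert 40 -> lo=[7, 20, 24] (size 3, max 24) hi=[40, 47, 50] (size 3, min 40) -> median=32
Step 7: insert 7 -> lo=[7, 7, 20, 24] (size 4, max 24) hi=[40, 47, 50] (size 3, min 40) -> median=24
Step 8: insert 6 -> lo=[6, 7, 7, 20] (size 4, max 20) hi=[24, 40, 47, 50] (size 4, min 24) -> median=22
Step 9: insert 37 -> lo=[6, 7, 7, 20, 24] (size 5, max 24) hi=[37, 40, 47, 50] (size 4, min 37) -> median=24
Step 10: insert 44 -> lo=[6, 7, 7, 20, 24] (size 5, max 24) hi=[37, 40, 44, 47, 50] (size 5, min 37) -> median=30.5
Step 11: insert 50 -> lo=[6, 7, 7, 20, 24, 37] (size 6, max 37) hi=[40, 44, 47, 50, 50] (size 5, min 40) -> median=37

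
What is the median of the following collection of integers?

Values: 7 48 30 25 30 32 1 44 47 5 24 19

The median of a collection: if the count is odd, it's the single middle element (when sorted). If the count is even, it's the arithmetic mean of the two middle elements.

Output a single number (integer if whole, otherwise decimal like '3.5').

Answer: 27.5

Derivation:
Step 1: insert 7 -> lo=[7] (size 1, max 7) hi=[] (size 0) -> median=7
Step 2: insert 48 -> lo=[7] (size 1, max 7) hi=[48] (size 1, min 48) -> median=27.5
Step 3: insert 30 -> lo=[7, 30] (size 2, max 30) hi=[48] (size 1, min 48) -> median=30
Step 4: insert 25 -> lo=[7, 25] (size 2, max 25) hi=[30, 48] (size 2, min 30) -> median=27.5
Step 5: insert 30 -> lo=[7, 25, 30] (size 3, max 30) hi=[30, 48] (size 2, min 30) -> median=30
Step 6: insert 32 -> lo=[7, 25, 30] (size 3, max 30) hi=[30, 32, 48] (size 3, min 30) -> median=30
Step 7: insert 1 -> lo=[1, 7, 25, 30] (size 4, max 30) hi=[30, 32, 48] (size 3, min 30) -> median=30
Step 8: insert 44 -> lo=[1, 7, 25, 30] (size 4, max 30) hi=[30, 32, 44, 48] (size 4, min 30) -> median=30
Step 9: insert 47 -> lo=[1, 7, 25, 30, 30] (size 5, max 30) hi=[32, 44, 47, 48] (size 4, min 32) -> median=30
Step 10: insert 5 -> lo=[1, 5, 7, 25, 30] (size 5, max 30) hi=[30, 32, 44, 47, 48] (size 5, min 30) -> median=30
Step 11: insert 24 -> lo=[1, 5, 7, 24, 25, 30] (size 6, max 30) hi=[30, 32, 44, 47, 48] (size 5, min 30) -> median=30
Step 12: insert 19 -> lo=[1, 5, 7, 19, 24, 25] (size 6, max 25) hi=[30, 30, 32, 44, 47, 48] (size 6, min 30) -> median=27.5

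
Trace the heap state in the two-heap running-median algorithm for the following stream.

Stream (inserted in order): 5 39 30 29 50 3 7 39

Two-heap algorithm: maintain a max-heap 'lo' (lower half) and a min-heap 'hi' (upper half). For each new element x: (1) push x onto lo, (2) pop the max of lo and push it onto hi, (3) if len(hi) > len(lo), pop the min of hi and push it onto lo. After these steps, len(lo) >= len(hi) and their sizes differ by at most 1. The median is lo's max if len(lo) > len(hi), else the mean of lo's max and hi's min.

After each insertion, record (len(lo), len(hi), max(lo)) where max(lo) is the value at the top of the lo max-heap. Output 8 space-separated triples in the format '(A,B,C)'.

Step 1: insert 5 -> lo=[5] hi=[] -> (len(lo)=1, len(hi)=0, max(lo)=5)
Step 2: insert 39 -> lo=[5] hi=[39] -> (len(lo)=1, len(hi)=1, max(lo)=5)
Step 3: insert 30 -> lo=[5, 30] hi=[39] -> (len(lo)=2, len(hi)=1, max(lo)=30)
Step 4: insert 29 -> lo=[5, 29] hi=[30, 39] -> (len(lo)=2, len(hi)=2, max(lo)=29)
Step 5: insert 50 -> lo=[5, 29, 30] hi=[39, 50] -> (len(lo)=3, len(hi)=2, max(lo)=30)
Step 6: insert 3 -> lo=[3, 5, 29] hi=[30, 39, 50] -> (len(lo)=3, len(hi)=3, max(lo)=29)
Step 7: insert 7 -> lo=[3, 5, 7, 29] hi=[30, 39, 50] -> (len(lo)=4, len(hi)=3, max(lo)=29)
Step 8: insert 39 -> lo=[3, 5, 7, 29] hi=[30, 39, 39, 50] -> (len(lo)=4, len(hi)=4, max(lo)=29)

Answer: (1,0,5) (1,1,5) (2,1,30) (2,2,29) (3,2,30) (3,3,29) (4,3,29) (4,4,29)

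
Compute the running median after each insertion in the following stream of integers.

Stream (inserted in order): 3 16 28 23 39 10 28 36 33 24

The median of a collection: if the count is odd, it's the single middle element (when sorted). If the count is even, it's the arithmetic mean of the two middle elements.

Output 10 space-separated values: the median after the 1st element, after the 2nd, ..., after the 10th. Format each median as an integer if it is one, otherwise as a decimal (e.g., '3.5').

Step 1: insert 3 -> lo=[3] (size 1, max 3) hi=[] (size 0) -> median=3
Step 2: insert 16 -> lo=[3] (size 1, max 3) hi=[16] (size 1, min 16) -> median=9.5
Step 3: insert 28 -> lo=[3, 16] (size 2, max 16) hi=[28] (size 1, min 28) -> median=16
Step 4: insert 23 -> lo=[3, 16] (size 2, max 16) hi=[23, 28] (size 2, min 23) -> median=19.5
Step 5: insert 39 -> lo=[3, 16, 23] (size 3, max 23) hi=[28, 39] (size 2, min 28) -> median=23
Step 6: insert 10 -> lo=[3, 10, 16] (size 3, max 16) hi=[23, 28, 39] (size 3, min 23) -> median=19.5
Step 7: insert 28 -> lo=[3, 10, 16, 23] (size 4, max 23) hi=[28, 28, 39] (size 3, min 28) -> median=23
Step 8: insert 36 -> lo=[3, 10, 16, 23] (size 4, max 23) hi=[28, 28, 36, 39] (size 4, min 28) -> median=25.5
Step 9: insert 33 -> lo=[3, 10, 16, 23, 28] (size 5, max 28) hi=[28, 33, 36, 39] (size 4, min 28) -> median=28
Step 10: insert 24 -> lo=[3, 10, 16, 23, 24] (size 5, max 24) hi=[28, 28, 33, 36, 39] (size 5, min 28) -> median=26

Answer: 3 9.5 16 19.5 23 19.5 23 25.5 28 26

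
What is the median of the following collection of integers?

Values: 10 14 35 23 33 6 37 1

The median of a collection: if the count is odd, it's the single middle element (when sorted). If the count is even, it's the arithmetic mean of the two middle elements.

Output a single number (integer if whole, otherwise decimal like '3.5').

Answer: 18.5

Derivation:
Step 1: insert 10 -> lo=[10] (size 1, max 10) hi=[] (size 0) -> median=10
Step 2: insert 14 -> lo=[10] (size 1, max 10) hi=[14] (size 1, min 14) -> median=12
Step 3: insert 35 -> lo=[10, 14] (size 2, max 14) hi=[35] (size 1, min 35) -> median=14
Step 4: insert 23 -> lo=[10, 14] (size 2, max 14) hi=[23, 35] (size 2, min 23) -> median=18.5
Step 5: insert 33 -> lo=[10, 14, 23] (size 3, max 23) hi=[33, 35] (size 2, min 33) -> median=23
Step 6: insert 6 -> lo=[6, 10, 14] (size 3, max 14) hi=[23, 33, 35] (size 3, min 23) -> median=18.5
Step 7: insert 37 -> lo=[6, 10, 14, 23] (size 4, max 23) hi=[33, 35, 37] (size 3, min 33) -> median=23
Step 8: insert 1 -> lo=[1, 6, 10, 14] (size 4, max 14) hi=[23, 33, 35, 37] (size 4, min 23) -> median=18.5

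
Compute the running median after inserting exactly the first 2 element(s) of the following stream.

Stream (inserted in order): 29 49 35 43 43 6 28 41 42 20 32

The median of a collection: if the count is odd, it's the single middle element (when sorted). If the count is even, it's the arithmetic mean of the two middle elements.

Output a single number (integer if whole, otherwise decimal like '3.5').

Answer: 39

Derivation:
Step 1: insert 29 -> lo=[29] (size 1, max 29) hi=[] (size 0) -> median=29
Step 2: insert 49 -> lo=[29] (size 1, max 29) hi=[49] (size 1, min 49) -> median=39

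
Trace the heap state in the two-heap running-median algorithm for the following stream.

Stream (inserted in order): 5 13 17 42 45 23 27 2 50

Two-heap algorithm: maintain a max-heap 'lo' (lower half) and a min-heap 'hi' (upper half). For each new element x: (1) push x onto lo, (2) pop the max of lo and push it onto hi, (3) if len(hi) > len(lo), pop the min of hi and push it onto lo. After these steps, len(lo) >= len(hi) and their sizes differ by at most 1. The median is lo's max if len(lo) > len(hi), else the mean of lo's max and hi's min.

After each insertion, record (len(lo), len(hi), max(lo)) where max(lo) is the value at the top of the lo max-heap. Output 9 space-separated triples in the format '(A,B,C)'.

Step 1: insert 5 -> lo=[5] hi=[] -> (len(lo)=1, len(hi)=0, max(lo)=5)
Step 2: insert 13 -> lo=[5] hi=[13] -> (len(lo)=1, len(hi)=1, max(lo)=5)
Step 3: insert 17 -> lo=[5, 13] hi=[17] -> (len(lo)=2, len(hi)=1, max(lo)=13)
Step 4: insert 42 -> lo=[5, 13] hi=[17, 42] -> (len(lo)=2, len(hi)=2, max(lo)=13)
Step 5: insert 45 -> lo=[5, 13, 17] hi=[42, 45] -> (len(lo)=3, len(hi)=2, max(lo)=17)
Step 6: insert 23 -> lo=[5, 13, 17] hi=[23, 42, 45] -> (len(lo)=3, len(hi)=3, max(lo)=17)
Step 7: insert 27 -> lo=[5, 13, 17, 23] hi=[27, 42, 45] -> (len(lo)=4, len(hi)=3, max(lo)=23)
Step 8: insert 2 -> lo=[2, 5, 13, 17] hi=[23, 27, 42, 45] -> (len(lo)=4, len(hi)=4, max(lo)=17)
Step 9: insert 50 -> lo=[2, 5, 13, 17, 23] hi=[27, 42, 45, 50] -> (len(lo)=5, len(hi)=4, max(lo)=23)

Answer: (1,0,5) (1,1,5) (2,1,13) (2,2,13) (3,2,17) (3,3,17) (4,3,23) (4,4,17) (5,4,23)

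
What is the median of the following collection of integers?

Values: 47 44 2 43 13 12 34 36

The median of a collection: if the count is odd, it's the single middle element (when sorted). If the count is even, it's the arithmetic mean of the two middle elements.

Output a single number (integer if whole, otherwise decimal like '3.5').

Answer: 35

Derivation:
Step 1: insert 47 -> lo=[47] (size 1, max 47) hi=[] (size 0) -> median=47
Step 2: insert 44 -> lo=[44] (size 1, max 44) hi=[47] (size 1, min 47) -> median=45.5
Step 3: insert 2 -> lo=[2, 44] (size 2, max 44) hi=[47] (size 1, min 47) -> median=44
Step 4: insert 43 -> lo=[2, 43] (size 2, max 43) hi=[44, 47] (size 2, min 44) -> median=43.5
Step 5: insert 13 -> lo=[2, 13, 43] (size 3, max 43) hi=[44, 47] (size 2, min 44) -> median=43
Step 6: insert 12 -> lo=[2, 12, 13] (size 3, max 13) hi=[43, 44, 47] (size 3, min 43) -> median=28
Step 7: insert 34 -> lo=[2, 12, 13, 34] (size 4, max 34) hi=[43, 44, 47] (size 3, min 43) -> median=34
Step 8: insert 36 -> lo=[2, 12, 13, 34] (size 4, max 34) hi=[36, 43, 44, 47] (size 4, min 36) -> median=35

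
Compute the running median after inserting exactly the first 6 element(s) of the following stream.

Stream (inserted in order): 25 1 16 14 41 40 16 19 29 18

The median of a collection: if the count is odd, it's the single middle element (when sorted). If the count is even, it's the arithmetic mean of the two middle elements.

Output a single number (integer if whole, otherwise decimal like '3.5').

Step 1: insert 25 -> lo=[25] (size 1, max 25) hi=[] (size 0) -> median=25
Step 2: insert 1 -> lo=[1] (size 1, max 1) hi=[25] (size 1, min 25) -> median=13
Step 3: insert 16 -> lo=[1, 16] (size 2, max 16) hi=[25] (size 1, min 25) -> median=16
Step 4: insert 14 -> lo=[1, 14] (size 2, max 14) hi=[16, 25] (size 2, min 16) -> median=15
Step 5: insert 41 -> lo=[1, 14, 16] (size 3, max 16) hi=[25, 41] (size 2, min 25) -> median=16
Step 6: insert 40 -> lo=[1, 14, 16] (size 3, max 16) hi=[25, 40, 41] (size 3, min 25) -> median=20.5

Answer: 20.5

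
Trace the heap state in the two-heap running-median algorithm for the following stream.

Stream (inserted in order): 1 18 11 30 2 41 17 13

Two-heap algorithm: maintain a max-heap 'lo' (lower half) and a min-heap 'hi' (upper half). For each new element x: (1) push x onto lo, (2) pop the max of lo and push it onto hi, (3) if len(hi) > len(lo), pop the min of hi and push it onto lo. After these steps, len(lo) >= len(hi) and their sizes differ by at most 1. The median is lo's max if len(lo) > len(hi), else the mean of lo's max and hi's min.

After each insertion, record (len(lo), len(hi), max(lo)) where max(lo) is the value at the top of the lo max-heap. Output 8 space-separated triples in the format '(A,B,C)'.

Step 1: insert 1 -> lo=[1] hi=[] -> (len(lo)=1, len(hi)=0, max(lo)=1)
Step 2: insert 18 -> lo=[1] hi=[18] -> (len(lo)=1, len(hi)=1, max(lo)=1)
Step 3: insert 11 -> lo=[1, 11] hi=[18] -> (len(lo)=2, len(hi)=1, max(lo)=11)
Step 4: insert 30 -> lo=[1, 11] hi=[18, 30] -> (len(lo)=2, len(hi)=2, max(lo)=11)
Step 5: insert 2 -> lo=[1, 2, 11] hi=[18, 30] -> (len(lo)=3, len(hi)=2, max(lo)=11)
Step 6: insert 41 -> lo=[1, 2, 11] hi=[18, 30, 41] -> (len(lo)=3, len(hi)=3, max(lo)=11)
Step 7: insert 17 -> lo=[1, 2, 11, 17] hi=[18, 30, 41] -> (len(lo)=4, len(hi)=3, max(lo)=17)
Step 8: insert 13 -> lo=[1, 2, 11, 13] hi=[17, 18, 30, 41] -> (len(lo)=4, len(hi)=4, max(lo)=13)

Answer: (1,0,1) (1,1,1) (2,1,11) (2,2,11) (3,2,11) (3,3,11) (4,3,17) (4,4,13)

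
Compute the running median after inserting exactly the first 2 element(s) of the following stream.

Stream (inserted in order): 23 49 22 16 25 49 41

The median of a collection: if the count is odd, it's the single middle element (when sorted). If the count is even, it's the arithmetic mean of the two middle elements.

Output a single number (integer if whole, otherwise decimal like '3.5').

Answer: 36

Derivation:
Step 1: insert 23 -> lo=[23] (size 1, max 23) hi=[] (size 0) -> median=23
Step 2: insert 49 -> lo=[23] (size 1, max 23) hi=[49] (size 1, min 49) -> median=36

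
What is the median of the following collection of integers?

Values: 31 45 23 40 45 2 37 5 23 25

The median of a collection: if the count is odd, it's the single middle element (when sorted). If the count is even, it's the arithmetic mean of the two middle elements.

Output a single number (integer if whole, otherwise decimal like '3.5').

Step 1: insert 31 -> lo=[31] (size 1, max 31) hi=[] (size 0) -> median=31
Step 2: insert 45 -> lo=[31] (size 1, max 31) hi=[45] (size 1, min 45) -> median=38
Step 3: insert 23 -> lo=[23, 31] (size 2, max 31) hi=[45] (size 1, min 45) -> median=31
Step 4: insert 40 -> lo=[23, 31] (size 2, max 31) hi=[40, 45] (size 2, min 40) -> median=35.5
Step 5: insert 45 -> lo=[23, 31, 40] (size 3, max 40) hi=[45, 45] (size 2, min 45) -> median=40
Step 6: insert 2 -> lo=[2, 23, 31] (size 3, max 31) hi=[40, 45, 45] (size 3, min 40) -> median=35.5
Step 7: insert 37 -> lo=[2, 23, 31, 37] (size 4, max 37) hi=[40, 45, 45] (size 3, min 40) -> median=37
Step 8: insert 5 -> lo=[2, 5, 23, 31] (size 4, max 31) hi=[37, 40, 45, 45] (size 4, min 37) -> median=34
Step 9: insert 23 -> lo=[2, 5, 23, 23, 31] (size 5, max 31) hi=[37, 40, 45, 45] (size 4, min 37) -> median=31
Step 10: insert 25 -> lo=[2, 5, 23, 23, 25] (size 5, max 25) hi=[31, 37, 40, 45, 45] (size 5, min 31) -> median=28

Answer: 28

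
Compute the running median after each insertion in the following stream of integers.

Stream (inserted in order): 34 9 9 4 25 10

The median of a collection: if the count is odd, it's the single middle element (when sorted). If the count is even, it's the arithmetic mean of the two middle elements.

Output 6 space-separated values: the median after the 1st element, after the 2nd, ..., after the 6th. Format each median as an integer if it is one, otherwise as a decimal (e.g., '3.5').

Step 1: insert 34 -> lo=[34] (size 1, max 34) hi=[] (size 0) -> median=34
Step 2: insert 9 -> lo=[9] (size 1, max 9) hi=[34] (size 1, min 34) -> median=21.5
Step 3: insert 9 -> lo=[9, 9] (size 2, max 9) hi=[34] (size 1, min 34) -> median=9
Step 4: insert 4 -> lo=[4, 9] (size 2, max 9) hi=[9, 34] (size 2, min 9) -> median=9
Step 5: insert 25 -> lo=[4, 9, 9] (size 3, max 9) hi=[25, 34] (size 2, min 25) -> median=9
Step 6: insert 10 -> lo=[4, 9, 9] (size 3, max 9) hi=[10, 25, 34] (size 3, min 10) -> median=9.5

Answer: 34 21.5 9 9 9 9.5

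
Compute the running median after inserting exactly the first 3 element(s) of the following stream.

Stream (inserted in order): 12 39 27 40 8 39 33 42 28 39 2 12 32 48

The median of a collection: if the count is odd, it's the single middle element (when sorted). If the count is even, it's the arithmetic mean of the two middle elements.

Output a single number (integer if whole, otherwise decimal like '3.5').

Step 1: insert 12 -> lo=[12] (size 1, max 12) hi=[] (size 0) -> median=12
Step 2: insert 39 -> lo=[12] (size 1, max 12) hi=[39] (size 1, min 39) -> median=25.5
Step 3: insert 27 -> lo=[12, 27] (size 2, max 27) hi=[39] (size 1, min 39) -> median=27

Answer: 27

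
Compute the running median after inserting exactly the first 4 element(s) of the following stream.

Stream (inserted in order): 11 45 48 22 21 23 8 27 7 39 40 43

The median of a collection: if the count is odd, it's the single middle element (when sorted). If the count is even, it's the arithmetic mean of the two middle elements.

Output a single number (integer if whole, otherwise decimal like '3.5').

Step 1: insert 11 -> lo=[11] (size 1, max 11) hi=[] (size 0) -> median=11
Step 2: insert 45 -> lo=[11] (size 1, max 11) hi=[45] (size 1, min 45) -> median=28
Step 3: insert 48 -> lo=[11, 45] (size 2, max 45) hi=[48] (size 1, min 48) -> median=45
Step 4: insert 22 -> lo=[11, 22] (size 2, max 22) hi=[45, 48] (size 2, min 45) -> median=33.5

Answer: 33.5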